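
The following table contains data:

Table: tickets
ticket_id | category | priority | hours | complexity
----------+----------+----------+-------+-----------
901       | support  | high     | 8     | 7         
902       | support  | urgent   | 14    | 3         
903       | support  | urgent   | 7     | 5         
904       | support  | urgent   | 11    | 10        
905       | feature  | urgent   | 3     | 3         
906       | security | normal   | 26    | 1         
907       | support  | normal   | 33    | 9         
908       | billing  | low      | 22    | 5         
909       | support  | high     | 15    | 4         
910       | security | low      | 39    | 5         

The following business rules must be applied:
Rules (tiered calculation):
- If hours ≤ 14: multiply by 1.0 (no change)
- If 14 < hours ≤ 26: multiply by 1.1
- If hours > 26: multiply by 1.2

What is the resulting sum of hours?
198.7

Step 1: Tier 1 (hours ≤ 14): 5 records, sum = 43 × 1.0 = 43.0
Step 2: Tier 2 (14 < hours ≤ 26): 3 records, sum = 63 × 1.1 = 69.3
Step 3: Tier 3 (hours > 26): 2 records, sum = 72 × 1.2 = 86.4
Step 4: Final sum = 43.0 + 69.3 + 86.4 = 198.7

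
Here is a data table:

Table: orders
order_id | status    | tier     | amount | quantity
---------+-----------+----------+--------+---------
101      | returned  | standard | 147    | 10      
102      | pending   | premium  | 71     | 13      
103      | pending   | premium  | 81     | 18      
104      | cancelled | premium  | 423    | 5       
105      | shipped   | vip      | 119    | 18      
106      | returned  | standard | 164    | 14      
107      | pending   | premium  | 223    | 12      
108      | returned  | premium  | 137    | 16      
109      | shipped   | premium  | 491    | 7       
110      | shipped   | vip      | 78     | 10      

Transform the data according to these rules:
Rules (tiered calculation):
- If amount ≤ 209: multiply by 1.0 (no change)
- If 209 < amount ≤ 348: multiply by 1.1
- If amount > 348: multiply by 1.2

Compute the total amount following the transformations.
2139.1

Step 1: Tier 1 (amount ≤ 209): 7 records, sum = 797 × 1.0 = 797.0
Step 2: Tier 2 (209 < amount ≤ 348): 1 records, sum = 223 × 1.1 = 245.3
Step 3: Tier 3 (amount > 348): 2 records, sum = 914 × 1.2 = 1096.8
Step 4: Final sum = 797.0 + 245.3 + 1096.8 = 2139.1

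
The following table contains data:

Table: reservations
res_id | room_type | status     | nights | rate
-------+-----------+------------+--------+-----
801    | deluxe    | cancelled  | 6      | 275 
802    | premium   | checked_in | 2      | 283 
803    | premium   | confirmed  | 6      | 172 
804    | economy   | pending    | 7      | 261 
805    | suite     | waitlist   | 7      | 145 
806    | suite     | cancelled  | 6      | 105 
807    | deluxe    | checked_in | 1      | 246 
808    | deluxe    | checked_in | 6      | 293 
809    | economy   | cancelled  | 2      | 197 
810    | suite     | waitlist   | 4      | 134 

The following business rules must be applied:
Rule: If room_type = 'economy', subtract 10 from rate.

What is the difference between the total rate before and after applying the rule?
20

Step 1: Original sum of rate = 2111
Step 2: 2 records have room_type = 'economy'
Step 3: Each affected record changes by -10
Step 4: Total change = 2 × -10 = -20
Step 5: New sum = 2111 + -20 = 2091
Step 6: Difference = |2091 - 2111| = 20
        (Sum decreased by 20)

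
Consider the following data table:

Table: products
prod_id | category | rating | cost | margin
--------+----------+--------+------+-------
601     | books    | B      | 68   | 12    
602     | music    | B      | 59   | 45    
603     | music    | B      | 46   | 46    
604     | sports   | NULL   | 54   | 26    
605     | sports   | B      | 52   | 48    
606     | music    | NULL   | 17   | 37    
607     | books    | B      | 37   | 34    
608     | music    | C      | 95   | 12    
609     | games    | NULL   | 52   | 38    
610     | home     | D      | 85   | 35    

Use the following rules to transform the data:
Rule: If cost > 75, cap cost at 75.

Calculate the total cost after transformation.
535

Step 1: 2 records have cost > 75
Step 2: These records originally summed to 180
Step 3: After capping: 2 × 75 = 150
Step 4: Unaffected records sum: 385
Step 5: Final sum = 150 + 385 = 535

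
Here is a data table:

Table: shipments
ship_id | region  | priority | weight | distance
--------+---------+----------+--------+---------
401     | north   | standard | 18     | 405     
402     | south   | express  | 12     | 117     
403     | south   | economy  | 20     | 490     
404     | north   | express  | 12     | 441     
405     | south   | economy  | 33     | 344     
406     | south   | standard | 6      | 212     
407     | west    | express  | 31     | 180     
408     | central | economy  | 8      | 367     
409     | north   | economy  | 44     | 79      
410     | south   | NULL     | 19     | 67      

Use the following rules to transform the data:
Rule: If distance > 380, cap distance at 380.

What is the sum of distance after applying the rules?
2506

Step 1: 3 records have distance > 380
Step 2: These records originally summed to 1336
Step 3: After capping: 3 × 380 = 1140
Step 4: Unaffected records sum: 1366
Step 5: Final sum = 1140 + 1366 = 2506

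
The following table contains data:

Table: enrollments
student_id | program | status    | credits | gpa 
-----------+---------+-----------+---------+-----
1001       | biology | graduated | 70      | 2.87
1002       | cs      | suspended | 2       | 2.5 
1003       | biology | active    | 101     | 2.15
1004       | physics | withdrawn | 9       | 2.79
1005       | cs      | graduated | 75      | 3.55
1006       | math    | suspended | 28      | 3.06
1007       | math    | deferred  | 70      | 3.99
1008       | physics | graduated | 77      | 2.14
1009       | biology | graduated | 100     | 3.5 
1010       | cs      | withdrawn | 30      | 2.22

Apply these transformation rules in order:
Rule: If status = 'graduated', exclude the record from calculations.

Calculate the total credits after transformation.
240

Step 1: Identify records where status = 'graduated'
Step 2: The excluded records sum to 322
Step 3: Original total credits = 562
Step 4: Remaining total = 562 - 322 = 240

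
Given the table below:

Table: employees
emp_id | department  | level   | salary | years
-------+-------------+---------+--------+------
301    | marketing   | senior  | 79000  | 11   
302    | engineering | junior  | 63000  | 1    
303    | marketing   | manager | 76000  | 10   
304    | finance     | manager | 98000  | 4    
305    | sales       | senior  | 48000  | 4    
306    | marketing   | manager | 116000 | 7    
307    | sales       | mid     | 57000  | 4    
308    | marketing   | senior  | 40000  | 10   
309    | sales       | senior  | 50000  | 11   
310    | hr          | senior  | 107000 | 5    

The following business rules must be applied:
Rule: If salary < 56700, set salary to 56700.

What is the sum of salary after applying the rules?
766100

Step 1: 3 records have salary < 56700
Step 2: These records originally summed to 138000
Step 3: After setting to minimum: 3 × 56700 = 170100
Step 4: Unaffected records sum: 596000
Step 5: Final sum = 170100 + 596000 = 766100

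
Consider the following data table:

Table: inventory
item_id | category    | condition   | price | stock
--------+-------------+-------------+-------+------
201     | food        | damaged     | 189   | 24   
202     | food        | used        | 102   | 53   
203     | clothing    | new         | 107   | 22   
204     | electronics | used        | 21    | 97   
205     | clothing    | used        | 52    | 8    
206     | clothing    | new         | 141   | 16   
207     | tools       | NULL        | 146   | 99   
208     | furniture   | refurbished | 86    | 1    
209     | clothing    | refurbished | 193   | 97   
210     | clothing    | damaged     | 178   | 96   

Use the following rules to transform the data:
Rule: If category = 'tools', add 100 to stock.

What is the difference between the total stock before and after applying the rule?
100

Step 1: Original sum of stock = 513
Step 2: 1 records have category = 'tools'
Step 3: Each affected record changes by 100
Step 4: Total change = 1 × 100 = 100
Step 5: New sum = 513 + 100 = 613
Step 6: Difference = |613 - 513| = 100
        (Sum increased by 100)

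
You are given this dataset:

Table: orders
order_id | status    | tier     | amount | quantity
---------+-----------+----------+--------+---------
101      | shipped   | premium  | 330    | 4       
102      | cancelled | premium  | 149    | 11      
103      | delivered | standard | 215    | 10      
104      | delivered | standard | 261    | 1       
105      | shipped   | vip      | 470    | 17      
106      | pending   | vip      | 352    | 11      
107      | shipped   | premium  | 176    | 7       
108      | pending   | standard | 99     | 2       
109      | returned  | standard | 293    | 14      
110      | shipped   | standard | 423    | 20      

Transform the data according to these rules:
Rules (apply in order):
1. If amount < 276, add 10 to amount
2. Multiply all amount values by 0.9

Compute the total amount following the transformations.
2536.2

Step 1: Apply Rule 1 - Add 10 to records with amount < 276
  - 5 records affected: 900 + (5 × 10) = 950
  - Unaffected records: 1868
  - Sum after Rule 1: 2818
Step 2: Apply Rule 2 - Multiply all by 0.9
  - 2818 × 0.9 = 2536.2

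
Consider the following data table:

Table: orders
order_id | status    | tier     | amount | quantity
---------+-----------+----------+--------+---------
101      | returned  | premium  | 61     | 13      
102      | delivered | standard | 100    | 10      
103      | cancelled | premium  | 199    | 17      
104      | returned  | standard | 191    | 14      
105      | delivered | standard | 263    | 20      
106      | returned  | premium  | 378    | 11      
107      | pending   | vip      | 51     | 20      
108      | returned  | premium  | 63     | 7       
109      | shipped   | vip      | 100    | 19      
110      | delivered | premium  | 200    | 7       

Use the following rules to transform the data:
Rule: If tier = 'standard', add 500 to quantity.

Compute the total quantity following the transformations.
1638

Step 1: Count records where tier = 'standard': 3
Step 2: Total bonus added: 3 × 500 = 1500
Step 3: Original sum of quantity: 138
Step 4: Final sum = 138 + 1500 = 1638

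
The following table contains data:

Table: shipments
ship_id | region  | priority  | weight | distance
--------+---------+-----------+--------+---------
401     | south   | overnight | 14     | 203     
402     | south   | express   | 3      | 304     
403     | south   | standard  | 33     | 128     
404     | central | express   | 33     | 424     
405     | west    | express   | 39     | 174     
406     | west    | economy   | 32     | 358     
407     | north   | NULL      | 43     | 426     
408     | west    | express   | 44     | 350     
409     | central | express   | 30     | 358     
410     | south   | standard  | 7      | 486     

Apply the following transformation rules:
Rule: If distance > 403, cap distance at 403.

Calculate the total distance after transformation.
3084

Step 1: 3 records have distance > 403
Step 2: These records originally summed to 1336
Step 3: After capping: 3 × 403 = 1209
Step 4: Unaffected records sum: 1875
Step 5: Final sum = 1209 + 1875 = 3084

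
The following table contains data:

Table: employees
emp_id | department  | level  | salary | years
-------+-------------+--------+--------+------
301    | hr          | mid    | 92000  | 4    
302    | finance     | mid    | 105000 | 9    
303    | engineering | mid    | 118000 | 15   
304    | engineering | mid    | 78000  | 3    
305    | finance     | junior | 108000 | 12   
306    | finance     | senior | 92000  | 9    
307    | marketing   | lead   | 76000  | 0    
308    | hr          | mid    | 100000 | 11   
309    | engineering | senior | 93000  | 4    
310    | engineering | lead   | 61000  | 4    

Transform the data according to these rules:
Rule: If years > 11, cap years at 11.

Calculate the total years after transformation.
66

Step 1: 2 records have years > 11
Step 2: These records originally summed to 27
Step 3: After capping: 2 × 11 = 22
Step 4: Unaffected records sum: 44
Step 5: Final sum = 22 + 44 = 66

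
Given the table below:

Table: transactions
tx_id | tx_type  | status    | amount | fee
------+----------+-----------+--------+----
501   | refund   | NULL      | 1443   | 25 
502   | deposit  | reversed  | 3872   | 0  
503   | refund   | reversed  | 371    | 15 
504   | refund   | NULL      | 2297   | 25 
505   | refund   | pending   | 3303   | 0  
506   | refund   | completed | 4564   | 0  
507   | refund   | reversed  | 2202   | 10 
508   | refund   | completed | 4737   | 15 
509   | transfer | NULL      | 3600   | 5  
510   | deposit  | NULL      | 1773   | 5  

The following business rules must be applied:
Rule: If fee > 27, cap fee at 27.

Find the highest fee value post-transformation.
25

Step 1: Original maximum fee = 25
Step 2: Check cap of 27 against maximum
Step 3: No records exceed the cap (max 25 <= cap 27), so no capping applies
Step 4: Maximum after transformation = 25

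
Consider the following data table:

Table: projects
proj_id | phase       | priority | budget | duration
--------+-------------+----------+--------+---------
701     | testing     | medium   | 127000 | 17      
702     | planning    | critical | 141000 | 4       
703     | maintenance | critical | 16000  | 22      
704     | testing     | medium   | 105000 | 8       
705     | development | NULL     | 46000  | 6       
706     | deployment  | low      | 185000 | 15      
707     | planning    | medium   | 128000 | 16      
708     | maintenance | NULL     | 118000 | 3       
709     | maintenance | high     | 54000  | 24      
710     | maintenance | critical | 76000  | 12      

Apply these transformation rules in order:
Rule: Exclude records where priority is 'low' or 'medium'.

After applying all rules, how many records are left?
6

Step 1: Count records to exclude
  - 1 (low) + 3 (medium) = 4 records
Step 2: Total records: 10
Step 3: Remaining = 10 - 4 = 6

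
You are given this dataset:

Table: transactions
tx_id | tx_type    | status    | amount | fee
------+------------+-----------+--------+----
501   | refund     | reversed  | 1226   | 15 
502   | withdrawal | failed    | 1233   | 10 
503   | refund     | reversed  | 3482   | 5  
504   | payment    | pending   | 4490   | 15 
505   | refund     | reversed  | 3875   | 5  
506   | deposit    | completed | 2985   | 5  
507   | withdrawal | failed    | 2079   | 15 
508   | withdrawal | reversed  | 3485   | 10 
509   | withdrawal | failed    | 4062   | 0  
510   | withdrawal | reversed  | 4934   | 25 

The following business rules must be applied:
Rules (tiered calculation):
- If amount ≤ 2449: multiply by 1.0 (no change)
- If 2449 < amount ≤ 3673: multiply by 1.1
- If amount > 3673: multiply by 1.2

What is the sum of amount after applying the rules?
36318.4

Step 1: Tier 1 (amount ≤ 2449): 3 records, sum = 4538 × 1.0 = 4538.0
Step 2: Tier 2 (2449 < amount ≤ 3673): 3 records, sum = 9952 × 1.1 = 10947.2
Step 3: Tier 3 (amount > 3673): 4 records, sum = 17361 × 1.2 = 20833.2
Step 4: Final sum = 4538.0 + 10947.2 + 20833.2 = 36318.4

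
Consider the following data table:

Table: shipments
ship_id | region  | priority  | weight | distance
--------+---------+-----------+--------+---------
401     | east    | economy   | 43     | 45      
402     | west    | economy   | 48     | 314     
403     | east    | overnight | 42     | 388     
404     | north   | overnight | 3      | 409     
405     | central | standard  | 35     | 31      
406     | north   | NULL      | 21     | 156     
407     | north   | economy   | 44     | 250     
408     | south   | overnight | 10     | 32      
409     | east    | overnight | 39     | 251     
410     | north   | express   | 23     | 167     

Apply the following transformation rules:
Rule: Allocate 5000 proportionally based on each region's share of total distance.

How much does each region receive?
central: 75.87, east: 1674.01, north: 2403.33, south: 78.32, west: 768.48

Step 1: Calculate total distance = 2043
Step 2: Calculate each region's proportion:
  central: 31/2043 = 1.52% → 75.87
  east: 684/2043 = 33.48% → 1674.01
  north: 982/2043 = 48.07% → 2403.33
  south: 32/2043 = 1.57% → 78.32
  west: 314/2043 = 15.37% → 768.48
Step 3: Verify: sum of allocations ≈ 5000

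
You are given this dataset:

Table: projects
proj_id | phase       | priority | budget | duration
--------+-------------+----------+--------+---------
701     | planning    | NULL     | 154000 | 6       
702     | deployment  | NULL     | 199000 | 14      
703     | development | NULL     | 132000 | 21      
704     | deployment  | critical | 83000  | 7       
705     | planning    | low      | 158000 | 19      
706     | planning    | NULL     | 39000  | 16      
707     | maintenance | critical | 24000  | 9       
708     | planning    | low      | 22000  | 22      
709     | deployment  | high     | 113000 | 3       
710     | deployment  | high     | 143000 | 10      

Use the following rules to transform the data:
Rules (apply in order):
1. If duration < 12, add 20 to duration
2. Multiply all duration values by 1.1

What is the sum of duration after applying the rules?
249.7

Step 1: Apply Rule 1 - Add 20 to records with duration < 12
  - 5 records affected: 35 + (5 × 20) = 135
  - Unaffected records: 92
  - Sum after Rule 1: 227
Step 2: Apply Rule 2 - Multiply all by 1.1
  - 227 × 1.1 = 249.7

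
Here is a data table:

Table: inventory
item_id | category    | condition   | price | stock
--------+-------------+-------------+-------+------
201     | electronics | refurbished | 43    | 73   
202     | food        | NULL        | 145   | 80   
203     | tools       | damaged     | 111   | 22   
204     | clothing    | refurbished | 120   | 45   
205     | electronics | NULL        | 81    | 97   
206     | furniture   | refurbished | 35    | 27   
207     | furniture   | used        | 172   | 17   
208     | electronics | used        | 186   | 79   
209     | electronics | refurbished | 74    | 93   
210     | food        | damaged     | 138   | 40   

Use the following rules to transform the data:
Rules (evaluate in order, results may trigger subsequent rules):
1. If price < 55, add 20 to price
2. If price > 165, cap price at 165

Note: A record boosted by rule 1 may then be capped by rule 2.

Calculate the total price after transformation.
1117

Step 1: Apply rule 1 to records with price < 55
  - 2 records get bonus of 20
  - Of these, 0 records then exceed 165 and get capped
Step 2: Apply rule 2 to records with price > 165
  - 2 records (original) are capped
Step 3: Calculate final sum = 1117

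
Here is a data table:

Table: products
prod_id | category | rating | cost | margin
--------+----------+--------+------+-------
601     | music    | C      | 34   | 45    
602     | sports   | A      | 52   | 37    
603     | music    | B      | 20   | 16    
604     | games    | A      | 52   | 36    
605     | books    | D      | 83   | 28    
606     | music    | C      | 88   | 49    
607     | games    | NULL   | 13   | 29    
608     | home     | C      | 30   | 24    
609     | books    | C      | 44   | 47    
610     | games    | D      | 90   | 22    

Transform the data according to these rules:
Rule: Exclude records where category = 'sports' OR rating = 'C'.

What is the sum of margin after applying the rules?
131

Step 1: Find records where category = 'sports' OR rating = 'C'
Step 2: 5 records match, summing to 202
Step 3: Original sum: 333
Step 4: Remaining sum = 333 - 202 = 131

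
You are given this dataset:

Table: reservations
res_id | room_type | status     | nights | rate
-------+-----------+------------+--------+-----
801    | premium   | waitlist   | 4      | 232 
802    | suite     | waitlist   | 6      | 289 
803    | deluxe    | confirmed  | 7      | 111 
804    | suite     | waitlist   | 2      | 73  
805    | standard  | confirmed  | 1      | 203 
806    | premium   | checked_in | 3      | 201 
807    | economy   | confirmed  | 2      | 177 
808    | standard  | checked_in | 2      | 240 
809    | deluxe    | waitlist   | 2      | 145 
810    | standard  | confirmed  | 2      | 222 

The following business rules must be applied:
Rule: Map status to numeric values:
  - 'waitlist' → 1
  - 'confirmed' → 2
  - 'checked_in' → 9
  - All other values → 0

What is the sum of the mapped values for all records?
30

Step 1: Apply mapping to each record
Step 2: Count by status:
  'waitlist': 4 records × 1 = 4
  'confirmed': 4 records × 2 = 8
  'checked_in': 2 records × 9 = 18
Step 3: Sum all mapped values = 30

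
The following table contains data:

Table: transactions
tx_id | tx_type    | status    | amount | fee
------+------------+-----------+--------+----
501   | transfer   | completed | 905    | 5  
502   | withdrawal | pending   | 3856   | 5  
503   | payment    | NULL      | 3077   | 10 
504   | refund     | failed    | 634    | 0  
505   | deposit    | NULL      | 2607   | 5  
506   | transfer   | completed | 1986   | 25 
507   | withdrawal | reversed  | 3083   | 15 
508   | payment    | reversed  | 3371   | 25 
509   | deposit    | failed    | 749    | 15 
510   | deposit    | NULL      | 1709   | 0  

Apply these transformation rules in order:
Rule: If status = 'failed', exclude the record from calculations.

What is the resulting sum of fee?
90

Step 1: Identify records where status = 'failed'
Step 2: The excluded records sum to 15
Step 3: Original total fee = 105
Step 4: Remaining total = 105 - 15 = 90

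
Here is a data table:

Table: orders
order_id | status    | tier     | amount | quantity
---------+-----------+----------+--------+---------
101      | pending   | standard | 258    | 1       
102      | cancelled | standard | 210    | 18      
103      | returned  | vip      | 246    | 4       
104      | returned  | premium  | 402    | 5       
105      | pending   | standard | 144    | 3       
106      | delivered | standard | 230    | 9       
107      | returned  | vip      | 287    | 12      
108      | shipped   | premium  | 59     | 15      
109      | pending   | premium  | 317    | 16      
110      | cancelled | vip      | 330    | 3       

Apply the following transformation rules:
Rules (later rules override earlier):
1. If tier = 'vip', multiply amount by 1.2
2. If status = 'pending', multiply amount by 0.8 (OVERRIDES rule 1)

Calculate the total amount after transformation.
2511.8

Step 1: Rule 2 takes priority for records with status = 'pending'
  - 3 records: 719 × 0.8 = 575.2
Step 2: Rule 1 applies to remaining records with tier = 'vip'
  - 3 records: 863 × 1.2 = 1035.6
Step 3: Other records unchanged: 901
Step 4: Final sum = 575.2 + 1035.6 + 901 = 2511.8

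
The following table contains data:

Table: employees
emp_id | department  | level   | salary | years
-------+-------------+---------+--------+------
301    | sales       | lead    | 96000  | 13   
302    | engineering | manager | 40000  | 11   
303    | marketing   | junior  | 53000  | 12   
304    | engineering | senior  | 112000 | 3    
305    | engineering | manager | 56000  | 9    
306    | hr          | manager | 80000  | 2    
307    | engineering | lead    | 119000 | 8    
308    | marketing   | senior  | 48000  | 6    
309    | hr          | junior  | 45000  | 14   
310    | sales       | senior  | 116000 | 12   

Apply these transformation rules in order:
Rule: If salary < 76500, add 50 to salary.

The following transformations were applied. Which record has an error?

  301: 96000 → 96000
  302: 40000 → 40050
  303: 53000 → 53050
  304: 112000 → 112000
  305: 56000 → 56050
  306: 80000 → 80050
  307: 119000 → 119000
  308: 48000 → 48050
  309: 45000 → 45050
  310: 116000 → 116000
Record 306 has an error. The correct transformed value should be 80000, not 80050.

Step 1: Check each record against the rule
Step 2: Record 306 has salary = 80000
Step 3: Since 80000 >= 76500, the bonus should not have been applied
Step 4: Correct value = 80000, but claimed value = 80050
Conclusion: Record 306 has the error.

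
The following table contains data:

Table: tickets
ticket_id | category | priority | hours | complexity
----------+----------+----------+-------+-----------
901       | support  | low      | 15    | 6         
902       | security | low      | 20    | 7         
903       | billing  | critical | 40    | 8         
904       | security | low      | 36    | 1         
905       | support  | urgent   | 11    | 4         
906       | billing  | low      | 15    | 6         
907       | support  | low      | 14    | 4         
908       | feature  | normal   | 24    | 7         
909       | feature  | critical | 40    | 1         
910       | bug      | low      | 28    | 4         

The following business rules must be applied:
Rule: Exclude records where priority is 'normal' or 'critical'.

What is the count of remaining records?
7

Step 1: Count records to exclude
  - 1 (normal) + 2 (critical) = 3 records
Step 2: Total records: 10
Step 3: Remaining = 10 - 3 = 7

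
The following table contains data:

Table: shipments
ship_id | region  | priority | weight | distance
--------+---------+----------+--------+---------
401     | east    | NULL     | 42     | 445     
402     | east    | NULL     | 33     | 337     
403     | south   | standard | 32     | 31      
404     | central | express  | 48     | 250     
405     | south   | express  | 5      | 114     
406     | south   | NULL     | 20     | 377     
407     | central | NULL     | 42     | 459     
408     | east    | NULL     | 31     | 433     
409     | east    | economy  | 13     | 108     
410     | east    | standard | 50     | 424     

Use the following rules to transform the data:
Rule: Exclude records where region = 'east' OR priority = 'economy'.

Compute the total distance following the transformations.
1231

Step 1: Find records where region = 'east' OR priority = 'economy'
Step 2: 5 records match, summing to 1747
Step 3: Original sum: 2978
Step 4: Remaining sum = 2978 - 1747 = 1231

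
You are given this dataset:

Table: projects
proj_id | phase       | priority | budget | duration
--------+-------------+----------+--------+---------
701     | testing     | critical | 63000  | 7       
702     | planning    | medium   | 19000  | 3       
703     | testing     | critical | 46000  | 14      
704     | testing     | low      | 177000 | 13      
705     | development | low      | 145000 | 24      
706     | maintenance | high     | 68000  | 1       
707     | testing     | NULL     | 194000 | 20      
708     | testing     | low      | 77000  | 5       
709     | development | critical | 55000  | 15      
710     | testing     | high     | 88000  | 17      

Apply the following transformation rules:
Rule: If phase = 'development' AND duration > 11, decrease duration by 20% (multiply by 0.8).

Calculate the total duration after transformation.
111.2

Step 1: Find records where phase = 'development' AND duration > 11
Step 2: 2 records match, summing to 39
Step 3: After multiplier: 39 × 0.8 = 31.2
Step 4: Unaffected records sum: 80
Step 5: Final sum = 31.2 + 80 = 111.2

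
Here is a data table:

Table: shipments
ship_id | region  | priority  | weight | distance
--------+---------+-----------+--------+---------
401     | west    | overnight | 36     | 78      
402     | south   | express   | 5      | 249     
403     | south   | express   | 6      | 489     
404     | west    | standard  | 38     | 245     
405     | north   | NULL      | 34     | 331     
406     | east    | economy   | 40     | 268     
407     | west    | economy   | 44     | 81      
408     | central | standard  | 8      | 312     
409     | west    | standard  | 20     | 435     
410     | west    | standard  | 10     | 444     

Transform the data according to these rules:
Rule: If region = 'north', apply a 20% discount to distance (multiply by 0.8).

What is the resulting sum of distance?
2865.8

Step 1: Records with region = 'north' have total distance = 331
Step 2: Apply multiplier: 331 × 0.8 = 264.8
Step 3: Other records total: 2601
Step 4: Final sum = 264.8 + 2601 = 2865.8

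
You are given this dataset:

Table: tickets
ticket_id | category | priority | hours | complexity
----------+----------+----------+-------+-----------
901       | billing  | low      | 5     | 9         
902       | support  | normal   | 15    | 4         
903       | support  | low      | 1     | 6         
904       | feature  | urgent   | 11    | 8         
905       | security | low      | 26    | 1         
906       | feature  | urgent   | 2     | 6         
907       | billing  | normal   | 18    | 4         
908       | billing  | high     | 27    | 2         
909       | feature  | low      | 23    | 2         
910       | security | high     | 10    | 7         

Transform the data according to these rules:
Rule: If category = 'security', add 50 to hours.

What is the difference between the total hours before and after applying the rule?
100

Step 1: Original sum of hours = 138
Step 2: 2 records have category = 'security'
Step 3: Each affected record changes by 50
Step 4: Total change = 2 × 50 = 100
Step 5: New sum = 138 + 100 = 238
Step 6: Difference = |238 - 138| = 100
        (Sum increased by 100)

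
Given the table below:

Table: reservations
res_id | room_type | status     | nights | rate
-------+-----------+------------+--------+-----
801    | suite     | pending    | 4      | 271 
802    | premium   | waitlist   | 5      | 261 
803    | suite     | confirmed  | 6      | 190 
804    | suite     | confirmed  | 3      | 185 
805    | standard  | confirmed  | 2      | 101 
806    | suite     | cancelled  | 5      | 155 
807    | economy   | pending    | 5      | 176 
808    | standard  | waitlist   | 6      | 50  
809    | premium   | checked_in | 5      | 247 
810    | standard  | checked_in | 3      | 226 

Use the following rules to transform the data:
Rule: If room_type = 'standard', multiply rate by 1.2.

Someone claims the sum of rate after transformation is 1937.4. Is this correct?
Yes, the result is correct.

Step 1: Calculate the correct sum after transformation
Step 2: Apply multiplier 1.2 to records where room_type = 'standard'
Step 3: Correct result = 1937.4
Step 4: Claimed result = 1937.4
Step 5: 1937.4 = 1937.4 ✓
Conclusion: The claimed result is correct.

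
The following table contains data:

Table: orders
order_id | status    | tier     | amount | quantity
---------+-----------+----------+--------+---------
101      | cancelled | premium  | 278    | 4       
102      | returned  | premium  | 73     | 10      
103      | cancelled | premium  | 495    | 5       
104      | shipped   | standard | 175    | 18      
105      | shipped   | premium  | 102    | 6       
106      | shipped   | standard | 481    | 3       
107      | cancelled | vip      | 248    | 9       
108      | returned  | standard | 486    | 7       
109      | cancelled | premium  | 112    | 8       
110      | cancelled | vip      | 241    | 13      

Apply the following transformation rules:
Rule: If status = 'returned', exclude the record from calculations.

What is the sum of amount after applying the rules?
2132

Step 1: Identify records where status = 'returned'
Step 2: The excluded records sum to 559
Step 3: Original total amount = 2691
Step 4: Remaining total = 2691 - 559 = 2132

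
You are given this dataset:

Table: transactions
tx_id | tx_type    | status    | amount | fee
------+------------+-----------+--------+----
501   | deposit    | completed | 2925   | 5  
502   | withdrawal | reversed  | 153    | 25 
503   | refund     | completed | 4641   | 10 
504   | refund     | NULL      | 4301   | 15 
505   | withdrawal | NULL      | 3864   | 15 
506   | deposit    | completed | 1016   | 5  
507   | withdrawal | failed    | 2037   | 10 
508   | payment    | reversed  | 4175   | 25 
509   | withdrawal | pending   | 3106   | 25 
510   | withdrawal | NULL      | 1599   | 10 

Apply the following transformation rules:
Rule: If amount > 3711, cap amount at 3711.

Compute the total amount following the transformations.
25680

Step 1: 4 records have amount > 3711
Step 2: These records originally summed to 16981
Step 3: After capping: 4 × 3711 = 14844
Step 4: Unaffected records sum: 10836
Step 5: Final sum = 14844 + 10836 = 25680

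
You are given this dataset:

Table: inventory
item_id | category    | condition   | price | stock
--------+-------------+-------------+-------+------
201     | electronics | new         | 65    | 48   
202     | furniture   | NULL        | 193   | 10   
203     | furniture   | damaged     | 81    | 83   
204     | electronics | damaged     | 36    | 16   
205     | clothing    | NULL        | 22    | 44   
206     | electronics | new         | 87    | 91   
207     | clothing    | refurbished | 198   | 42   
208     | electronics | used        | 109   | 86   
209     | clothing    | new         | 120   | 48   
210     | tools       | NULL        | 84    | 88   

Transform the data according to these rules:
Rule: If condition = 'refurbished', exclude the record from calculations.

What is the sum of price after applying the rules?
797

Step 1: Identify records where condition = 'refurbished'
Step 2: The excluded records sum to 198
Step 3: Original total price = 995
Step 4: Remaining total = 995 - 198 = 797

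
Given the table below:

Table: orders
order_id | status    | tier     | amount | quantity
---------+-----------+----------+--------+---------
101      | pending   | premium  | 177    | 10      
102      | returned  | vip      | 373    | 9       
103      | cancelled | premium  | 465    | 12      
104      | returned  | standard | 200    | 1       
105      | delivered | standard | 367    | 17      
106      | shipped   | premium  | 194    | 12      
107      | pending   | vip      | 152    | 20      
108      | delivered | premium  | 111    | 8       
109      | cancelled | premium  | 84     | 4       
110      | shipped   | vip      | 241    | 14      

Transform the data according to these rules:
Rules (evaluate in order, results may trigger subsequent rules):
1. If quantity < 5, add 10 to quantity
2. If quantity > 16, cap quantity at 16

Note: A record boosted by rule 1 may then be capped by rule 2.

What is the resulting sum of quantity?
122

Step 1: Apply rule 1 to records with quantity < 5
  - 2 records get bonus of 10
  - Of these, 0 records then exceed 16 and get capped
Step 2: Apply rule 2 to records with quantity > 16
  - 2 records (original) are capped
Step 3: Calculate final sum = 122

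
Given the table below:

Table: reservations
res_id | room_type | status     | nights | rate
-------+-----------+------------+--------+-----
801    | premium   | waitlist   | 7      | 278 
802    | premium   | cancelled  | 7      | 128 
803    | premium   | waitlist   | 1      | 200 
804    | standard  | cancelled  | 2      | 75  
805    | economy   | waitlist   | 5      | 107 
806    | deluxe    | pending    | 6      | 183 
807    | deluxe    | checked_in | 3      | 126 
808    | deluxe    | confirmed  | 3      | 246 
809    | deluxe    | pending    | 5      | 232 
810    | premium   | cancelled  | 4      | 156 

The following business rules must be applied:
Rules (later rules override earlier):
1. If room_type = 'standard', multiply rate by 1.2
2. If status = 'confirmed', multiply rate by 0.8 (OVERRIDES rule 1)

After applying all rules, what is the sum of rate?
1696.8

Step 1: Rule 2 takes priority for records with status = 'confirmed'
  - 1 records: 246 × 0.8 = 196.8
Step 2: Rule 1 applies to remaining records with room_type = 'standard'
  - 1 records: 75 × 1.2 = 90.0
Step 3: Other records unchanged: 1410
Step 4: Final sum = 196.8 + 90.0 + 1410 = 1696.8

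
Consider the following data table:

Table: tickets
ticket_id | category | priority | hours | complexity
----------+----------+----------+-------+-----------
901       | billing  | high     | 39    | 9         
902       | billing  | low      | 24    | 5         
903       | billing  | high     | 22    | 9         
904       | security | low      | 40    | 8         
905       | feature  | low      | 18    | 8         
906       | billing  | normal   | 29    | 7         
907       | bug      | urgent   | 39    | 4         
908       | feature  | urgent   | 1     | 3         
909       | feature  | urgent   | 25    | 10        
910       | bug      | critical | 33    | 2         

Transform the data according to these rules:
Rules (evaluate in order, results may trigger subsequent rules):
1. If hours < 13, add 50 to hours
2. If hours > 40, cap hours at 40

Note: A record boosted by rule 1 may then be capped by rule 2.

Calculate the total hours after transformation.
309

Step 1: Apply rule 1 to records with hours < 13
  - 1 records get bonus of 50
  - Of these, 1 records then exceed 40 and get capped
Step 2: Apply rule 2 to records with hours > 40
  - 0 records (original) are capped
Step 3: Calculate final sum = 309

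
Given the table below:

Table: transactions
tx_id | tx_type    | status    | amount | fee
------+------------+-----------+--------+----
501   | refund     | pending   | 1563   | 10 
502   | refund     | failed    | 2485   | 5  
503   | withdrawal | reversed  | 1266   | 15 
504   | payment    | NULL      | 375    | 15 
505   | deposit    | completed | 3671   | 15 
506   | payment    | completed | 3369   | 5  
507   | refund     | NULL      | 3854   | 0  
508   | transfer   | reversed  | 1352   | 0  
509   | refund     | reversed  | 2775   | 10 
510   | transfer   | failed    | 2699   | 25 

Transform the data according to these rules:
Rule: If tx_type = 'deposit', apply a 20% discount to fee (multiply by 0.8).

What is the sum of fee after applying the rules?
97.0

Step 1: Records with tx_type = 'deposit' have total fee = 15
Step 2: Apply multiplier: 15 × 0.8 = 12.0
Step 3: Other records total: 85
Step 4: Final sum = 12.0 + 85 = 97.0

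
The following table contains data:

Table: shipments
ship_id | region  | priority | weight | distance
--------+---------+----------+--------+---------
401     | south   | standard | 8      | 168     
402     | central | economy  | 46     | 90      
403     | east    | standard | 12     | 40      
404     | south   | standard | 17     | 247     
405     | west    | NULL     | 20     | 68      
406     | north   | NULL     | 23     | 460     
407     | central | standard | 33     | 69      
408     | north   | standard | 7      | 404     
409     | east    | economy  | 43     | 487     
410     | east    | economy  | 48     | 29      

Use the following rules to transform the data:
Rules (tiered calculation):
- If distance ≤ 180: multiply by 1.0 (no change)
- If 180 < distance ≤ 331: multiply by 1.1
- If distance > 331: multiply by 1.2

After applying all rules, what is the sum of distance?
2356.9

Step 1: Tier 1 (distance ≤ 180): 6 records, sum = 464 × 1.0 = 464.0
Step 2: Tier 2 (180 < distance ≤ 331): 1 records, sum = 247 × 1.1 = 271.7
Step 3: Tier 3 (distance > 331): 3 records, sum = 1351 × 1.2 = 1621.2
Step 4: Final sum = 464.0 + 271.7 + 1621.2 = 2356.9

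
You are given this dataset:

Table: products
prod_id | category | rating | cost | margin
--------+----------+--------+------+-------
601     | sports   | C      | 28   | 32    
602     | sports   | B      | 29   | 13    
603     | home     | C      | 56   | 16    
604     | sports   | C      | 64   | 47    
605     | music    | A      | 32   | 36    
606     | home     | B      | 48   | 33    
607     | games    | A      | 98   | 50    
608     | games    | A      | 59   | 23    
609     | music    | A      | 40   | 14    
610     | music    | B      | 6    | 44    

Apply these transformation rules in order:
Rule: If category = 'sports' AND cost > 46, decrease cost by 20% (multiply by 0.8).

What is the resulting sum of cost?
447.2

Step 1: Find records where category = 'sports' AND cost > 46
Step 2: 1 records match, summing to 64
Step 3: After multiplier: 64 × 0.8 = 51.2
Step 4: Unaffected records sum: 396
Step 5: Final sum = 51.2 + 396 = 447.2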